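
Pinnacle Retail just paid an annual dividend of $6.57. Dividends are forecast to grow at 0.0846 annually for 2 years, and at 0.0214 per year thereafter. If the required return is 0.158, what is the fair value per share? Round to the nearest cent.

Two-stage DDM. Project D₁…D_2 at 0.0846, terminal growth 0.0214, discount at r = 0.158.
D_1 = 7.1258
D_2 = 7.7287
Terminal value at t=2: TV = D_3/(r−g) = 7.8941/(0.158−0.0214) = 57.7896
P₀ = 7.1258/(1+0.158)^1 + 7.7287/(1+0.158)^2 + 57.7896/(1+0.158)^2 = 55.0126

$55.01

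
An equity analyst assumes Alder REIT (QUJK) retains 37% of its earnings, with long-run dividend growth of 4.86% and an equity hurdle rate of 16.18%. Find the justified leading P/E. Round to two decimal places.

5.57

Payout ratio b = 1 − 0.37 = 0.63.
Justified leading P/E = b/(r−g) = 0.63/(0.1618−0.0486) = 5.5654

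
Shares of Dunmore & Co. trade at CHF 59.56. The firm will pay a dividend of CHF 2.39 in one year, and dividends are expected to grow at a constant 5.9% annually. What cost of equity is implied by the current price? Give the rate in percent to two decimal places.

9.91%

Rearranging the constant-growth DDM: r = D₁/P₀ + g.
r = 2.3900 / 59.56 + 0.059 = 0.04013 + 0.059 = 0.09913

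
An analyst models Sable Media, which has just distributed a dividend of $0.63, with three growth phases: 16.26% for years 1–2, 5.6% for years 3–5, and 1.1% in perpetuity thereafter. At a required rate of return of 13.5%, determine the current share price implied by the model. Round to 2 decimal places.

Three-stage DDM. Project D₁…D_5; terminal Gordon value at t=5 with g = 0.011; discount at r = 0.135.
D_1 = 0.7324
D_2 = 0.8515
D_3 = 0.8992
D_4 = 0.9496
D_5 = 1.0028
TV_5 = 1.0138/(0.135−0.011) = 8.1757
P₀ = Σ Dₜ/(1+r)ᵗ + TV_5/(1+r)^5 = 7.3664

$7.37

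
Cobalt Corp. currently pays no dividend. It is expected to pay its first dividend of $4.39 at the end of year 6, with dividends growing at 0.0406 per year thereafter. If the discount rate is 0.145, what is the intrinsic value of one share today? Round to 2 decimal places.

$21.37

Deferred-dividend DDM. At t=5 the remaining stream is a growing perpetuity with first payment D_6 = 4.39.
V_5 = D_6/(r−g) = 4.39/(0.145−0.0406) = 42.0498
P₀ = V_5/(1+r)^5 = 42.0498/(1+0.145)^5 = 21.3667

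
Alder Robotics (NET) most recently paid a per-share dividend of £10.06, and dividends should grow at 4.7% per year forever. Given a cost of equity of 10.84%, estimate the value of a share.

£171.54

Gordon growth model: P₀ = D₁/(r − g). D₁ = 10.06 × (1 + 0.047) = 10.5328.
P₀ = 10.5328 / (0.1084 − 0.047) = 10.5328 / 0.0614 = 171.5443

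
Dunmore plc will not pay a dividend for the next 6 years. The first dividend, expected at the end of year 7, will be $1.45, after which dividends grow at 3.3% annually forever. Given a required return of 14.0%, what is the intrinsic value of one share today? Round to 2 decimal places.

Deferred-dividend DDM. At t=6 the remaining stream is a growing perpetuity with first payment D_7 = 1.45.
V_6 = D_7/(r−g) = 1.45/(0.14−0.033) = 13.5514
P₀ = V_6/(1+r)^6 = 13.5514/(1+0.14)^6 = 6.1738

$6.17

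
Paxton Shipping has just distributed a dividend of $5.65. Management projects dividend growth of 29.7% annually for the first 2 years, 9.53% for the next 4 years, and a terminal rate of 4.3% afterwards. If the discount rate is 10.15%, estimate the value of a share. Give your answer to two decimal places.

Three-stage DDM. Project D₁…D_6; terminal Gordon value at t=6 with g = 0.043; discount at r = 0.1015.
D_1 = 7.3281
D_2 = 9.5045
D_3 = 10.4103
D_4 = 11.4024
D_5 = 12.4890
D_6 = 13.6792
TV_6 = 14.2674/(0.1015−0.043) = 243.8873
P₀ = Σ Dₜ/(1+r)ᵗ + TV_6/(1+r)^6 = 181.9292

$181.93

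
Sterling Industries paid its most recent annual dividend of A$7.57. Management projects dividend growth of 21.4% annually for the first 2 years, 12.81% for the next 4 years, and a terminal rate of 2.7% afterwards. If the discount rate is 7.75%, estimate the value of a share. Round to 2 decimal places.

Three-stage DDM. Project D₁…D_6; terminal Gordon value at t=6 with g = 0.027; discount at r = 0.0775.
D_1 = 9.1900
D_2 = 11.1566
D_3 = 12.5858
D_4 = 14.1980
D_5 = 16.0168
D_6 = 18.0686
TV_6 = 18.5564/(0.0775−0.027) = 367.4538
P₀ = Σ Dₜ/(1+r)ᵗ + TV_6/(1+r)^6 = 296.1064

A$296.11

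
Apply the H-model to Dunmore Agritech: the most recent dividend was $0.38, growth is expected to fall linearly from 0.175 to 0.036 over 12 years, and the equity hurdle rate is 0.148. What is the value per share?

$6.34

H-model: P₀ = D₀[(1+g_L) + H(g_S−g_L)]/(r−g_L), with H = 12/2 = 6.
P₀ = 0.38 × [(1+0.036) + 6×(0.175−0.036)] / (0.148−0.036)
   = 0.38 × 1.8700 / 0.112 = 6.3446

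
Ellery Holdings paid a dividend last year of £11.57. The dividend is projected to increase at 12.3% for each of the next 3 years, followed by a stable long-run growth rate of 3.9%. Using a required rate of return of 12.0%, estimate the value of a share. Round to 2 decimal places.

£184.50

Two-stage DDM. Project D₁…D_3 at 0.123, terminal growth 0.039, discount at r = 0.12.
D_1 = 12.9931
D_2 = 14.5913
D_3 = 16.3860
Terminal value at t=3: TV = D_4/(r−g) = 17.0250/(0.12−0.039) = 210.1857
P₀ = 12.9931/(1+0.12)^1 + 14.5913/(1+0.12)^2 + 16.3860/(1+0.12)^3 + 210.1857/(1+0.12)^3 = 184.5023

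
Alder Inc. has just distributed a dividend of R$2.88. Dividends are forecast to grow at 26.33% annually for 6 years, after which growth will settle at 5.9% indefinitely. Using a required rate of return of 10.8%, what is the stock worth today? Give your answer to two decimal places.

Two-stage DDM. Project D₁…D_6 at 0.2633, terminal growth 0.059, discount at r = 0.108.
D_1 = 3.6383
D_2 = 4.5963
D_3 = 5.8065
D_4 = 7.3353
D_5 = 9.2667
D_6 = 11.7066
Terminal value at t=6: TV = D_7/(r−g) = 12.3973/(0.108−0.059) = 253.0063
P₀ = 3.6383/(1+0.108)^1 + 4.5963/(1+0.108)^2 + 5.8065/(1+0.108)^3 + 7.3353/(1+0.108)^4 + 9.2667/(1+0.108)^5 + 11.7066/(1+0.108)^6 + 253.0063/(1+0.108)^6 = 164.7784

R$164.78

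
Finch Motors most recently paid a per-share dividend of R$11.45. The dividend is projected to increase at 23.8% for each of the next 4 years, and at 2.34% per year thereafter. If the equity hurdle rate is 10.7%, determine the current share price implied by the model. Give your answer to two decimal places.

Two-stage DDM. Project D₁…D_4 at 0.238, terminal growth 0.0234, discount at r = 0.107.
D_1 = 14.1751
D_2 = 17.5488
D_3 = 21.7254
D_4 = 26.8960
Terminal value at t=4: TV = D_5/(r−g) = 27.5254/(0.107−0.0234) = 329.2511
P₀ = 14.1751/(1+0.107)^1 + 17.5488/(1+0.107)^2 + 21.7254/(1+0.107)^3 + 26.8960/(1+0.107)^4 + 329.2511/(1+0.107)^4 = 280.2988

R$280.30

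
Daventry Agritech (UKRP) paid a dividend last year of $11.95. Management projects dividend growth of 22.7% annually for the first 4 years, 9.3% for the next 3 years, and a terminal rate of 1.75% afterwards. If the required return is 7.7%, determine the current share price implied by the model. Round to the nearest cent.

$488.98

Three-stage DDM. Project D₁…D_7; terminal Gordon value at t=7 with g = 0.0175; discount at r = 0.077.
D_1 = 14.6626
D_2 = 17.9911
D_3 = 22.0750
D_4 = 27.0861
D_5 = 29.6051
D_6 = 32.3584
D_7 = 35.3677
TV_7 = 35.9866/(0.077−0.0175) = 604.8171
P₀ = Σ Dₜ/(1+r)ᵗ + TV_7/(1+r)^7 = 488.9791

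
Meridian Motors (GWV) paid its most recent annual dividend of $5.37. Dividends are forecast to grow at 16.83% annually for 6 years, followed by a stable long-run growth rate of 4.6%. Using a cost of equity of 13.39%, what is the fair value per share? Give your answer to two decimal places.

Two-stage DDM. Project D₁…D_6 at 0.1683, terminal growth 0.046, discount at r = 0.1339.
D_1 = 6.2738
D_2 = 7.3296
D_3 = 8.5632
D_4 = 10.0044
D_5 = 11.6882
D_6 = 13.6553
Terminal value at t=6: TV = D_7/(r−g) = 14.2834/(0.1339−0.046) = 162.4963
P₀ = 6.2738/(1+0.1339)^1 + 7.3296/(1+0.1339)^2 + 8.5632/(1+0.1339)^3 + 10.0044/(1+0.1339)^4 + 11.6882/(1+0.1339)^5 + 13.6553/(1+0.1339)^6 + 162.4963/(1+0.1339)^6 = 112.2726

$112.27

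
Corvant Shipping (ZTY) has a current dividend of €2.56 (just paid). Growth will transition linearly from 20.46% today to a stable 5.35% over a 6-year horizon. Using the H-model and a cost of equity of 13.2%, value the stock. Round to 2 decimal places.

€49.14

H-model: P₀ = D₀[(1+g_L) + H(g_S−g_L)]/(r−g_L), with H = 6/2 = 3.
P₀ = 2.56 × [(1+0.0535) + 3×(0.2046−0.0535)] / (0.132−0.0535)
   = 2.56 × 1.5068 / 0.0785 = 49.1390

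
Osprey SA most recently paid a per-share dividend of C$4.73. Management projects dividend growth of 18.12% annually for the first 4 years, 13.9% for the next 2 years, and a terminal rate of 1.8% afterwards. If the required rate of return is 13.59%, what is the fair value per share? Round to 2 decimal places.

Three-stage DDM. Project D₁…D_6; terminal Gordon value at t=6 with g = 0.018; discount at r = 0.1359.
D_1 = 5.5871
D_2 = 6.5995
D_3 = 7.7953
D_4 = 9.2078
D_5 = 10.4877
D_6 = 11.9454
TV_6 = 12.1605/(0.1359−0.018) = 103.1422
P₀ = Σ Dₜ/(1+r)ᵗ + TV_6/(1+r)^6 = 80.0072

C$80.01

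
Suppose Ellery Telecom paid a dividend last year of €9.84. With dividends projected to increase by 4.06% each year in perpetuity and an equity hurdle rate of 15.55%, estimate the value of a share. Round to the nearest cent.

Gordon growth model: P₀ = D₁/(r − g). D₁ = 9.84 × (1 + 0.0406) = 10.2395.
P₀ = 10.2395 / (0.1555 − 0.0406) = 10.2395 / 0.1149 = 89.1167

€89.12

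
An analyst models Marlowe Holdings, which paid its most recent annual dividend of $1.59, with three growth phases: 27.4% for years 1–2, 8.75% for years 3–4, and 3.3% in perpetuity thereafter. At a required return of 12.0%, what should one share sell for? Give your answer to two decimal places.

Three-stage DDM. Project D₁…D_4; terminal Gordon value at t=4 with g = 0.033; discount at r = 0.12.
D_1 = 2.0257
D_2 = 2.5807
D_3 = 2.8065
D_4 = 3.0521
TV_4 = 3.1528/(0.12−0.033) = 36.2389
P₀ = Σ Dₜ/(1+r)ᵗ + TV_4/(1+r)^4 = 30.8337

$30.83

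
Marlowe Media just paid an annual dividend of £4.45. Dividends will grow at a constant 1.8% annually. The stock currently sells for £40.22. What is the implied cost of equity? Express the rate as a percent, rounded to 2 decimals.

13.06%

Rearranging the constant-growth DDM: r = D₁/P₀ + g.
D₁ = 4.45 × (1 + 0.018) = 4.5301.
r = 4.5301 / 40.22 + 0.018 = 0.11263 + 0.018 = 0.13063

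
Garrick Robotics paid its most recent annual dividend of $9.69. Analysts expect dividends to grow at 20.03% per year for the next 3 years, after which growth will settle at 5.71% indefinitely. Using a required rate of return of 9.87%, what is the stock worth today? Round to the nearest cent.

Two-stage DDM. Project D₁…D_3 at 0.2003, terminal growth 0.0571, discount at r = 0.0987.
D_1 = 11.6309
D_2 = 13.9606
D_3 = 16.7569
Terminal value at t=3: TV = D_4/(r−g) = 17.7137/(0.0987−0.0571) = 425.8101
P₀ = 11.6309/(1+0.0987)^1 + 13.9606/(1+0.0987)^2 + 16.7569/(1+0.0987)^3 + 425.8101/(1+0.0987)^3 = 355.8398

$355.84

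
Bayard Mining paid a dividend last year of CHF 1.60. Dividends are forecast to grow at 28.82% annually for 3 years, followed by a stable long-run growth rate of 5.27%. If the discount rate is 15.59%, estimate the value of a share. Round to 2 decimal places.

Two-stage DDM. Project D₁…D_3 at 0.2882, terminal growth 0.0527, discount at r = 0.1559.
D_1 = 2.0611
D_2 = 2.6551
D_3 = 3.4203
Terminal value at t=3: TV = D_4/(r−g) = 3.6006/(0.1559−0.0527) = 34.8895
P₀ = 2.0611/(1+0.1559)^1 + 2.6551/(1+0.1559)^2 + 3.4203/(1+0.1559)^3 + 34.8895/(1+0.1559)^3 = 28.5759

CHF 28.58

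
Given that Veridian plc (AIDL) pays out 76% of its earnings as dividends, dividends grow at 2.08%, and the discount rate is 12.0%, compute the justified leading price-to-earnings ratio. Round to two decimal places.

7.66

Justified leading P/E = b/(r−g) = 0.76/(0.12−0.0208) = 7.6613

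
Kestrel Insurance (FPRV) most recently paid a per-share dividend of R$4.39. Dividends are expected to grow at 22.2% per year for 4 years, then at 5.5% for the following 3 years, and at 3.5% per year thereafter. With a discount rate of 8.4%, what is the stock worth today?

Three-stage DDM. Project D₁…D_7; terminal Gordon value at t=7 with g = 0.035; discount at r = 0.084.
D_1 = 5.3646
D_2 = 6.5555
D_3 = 8.0108
D_4 = 9.7892
D_5 = 10.3277
D_6 = 10.8957
D_7 = 11.4949
TV_7 = 11.8973/(0.084−0.035) = 242.8013
P₀ = Σ Dₜ/(1+r)ᵗ + TV_7/(1+r)^7 = 182.1112

R$182.11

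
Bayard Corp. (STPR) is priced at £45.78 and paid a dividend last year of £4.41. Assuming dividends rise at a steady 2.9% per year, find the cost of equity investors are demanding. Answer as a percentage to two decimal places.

Rearranging the constant-growth DDM: r = D₁/P₀ + g.
D₁ = 4.41 × (1 + 0.029) = 4.5379.
r = 4.5379 / 45.78 + 0.029 = 0.09912 + 0.029 = 0.12812

12.81%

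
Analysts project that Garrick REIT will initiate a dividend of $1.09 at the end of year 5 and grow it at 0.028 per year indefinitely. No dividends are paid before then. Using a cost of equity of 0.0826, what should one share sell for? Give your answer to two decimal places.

Deferred-dividend DDM. At t=4 the remaining stream is a growing perpetuity with first payment D_5 = 1.09.
V_4 = D_5/(r−g) = 1.09/(0.0826−0.028) = 19.9634
P₀ = V_4/(1+r)^4 = 19.9634/(1+0.0826)^4 = 14.5332

$14.53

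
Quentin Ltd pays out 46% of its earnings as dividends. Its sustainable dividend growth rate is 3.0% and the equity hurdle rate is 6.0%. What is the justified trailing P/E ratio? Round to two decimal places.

15.79

Justified trailing P/E = b(1+g)/(r−g) = 0.46×(1+0.03)/(0.06−0.03) = 15.7933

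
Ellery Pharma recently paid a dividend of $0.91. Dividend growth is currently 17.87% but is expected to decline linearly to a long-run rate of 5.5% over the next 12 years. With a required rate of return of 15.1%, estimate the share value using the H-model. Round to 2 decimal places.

$17.04

H-model: P₀ = D₀[(1+g_L) + H(g_S−g_L)]/(r−g_L), with H = 12/2 = 6.
P₀ = 0.91 × [(1+0.055) + 6×(0.1787−0.055)] / (0.151−0.055)
   = 0.91 × 1.7972 / 0.096 = 17.0360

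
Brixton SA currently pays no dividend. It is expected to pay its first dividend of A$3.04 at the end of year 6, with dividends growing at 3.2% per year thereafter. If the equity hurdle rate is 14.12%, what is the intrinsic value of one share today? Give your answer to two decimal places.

A$14.38

Deferred-dividend DDM. At t=5 the remaining stream is a growing perpetuity with first payment D_6 = 3.04.
V_5 = D_6/(r−g) = 3.04/(0.1412−0.032) = 27.8388
P₀ = V_5/(1+r)^5 = 27.8388/(1+0.1412)^5 = 14.3828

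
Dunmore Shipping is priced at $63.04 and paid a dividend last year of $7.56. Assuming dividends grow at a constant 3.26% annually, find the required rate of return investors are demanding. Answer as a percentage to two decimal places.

Rearranging the constant-growth DDM: r = D₁/P₀ + g.
D₁ = 7.56 × (1 + 0.0326) = 7.8065.
r = 7.8065 / 63.04 + 0.0326 = 0.12383 + 0.0326 = 0.15643

15.64%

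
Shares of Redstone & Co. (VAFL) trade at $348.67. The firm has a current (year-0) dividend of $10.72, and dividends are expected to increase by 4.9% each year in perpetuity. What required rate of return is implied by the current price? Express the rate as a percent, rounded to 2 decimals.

8.13%

Rearranging the constant-growth DDM: r = D₁/P₀ + g.
D₁ = 10.72 × (1 + 0.049) = 11.2453.
r = 11.2453 / 348.67 + 0.049 = 0.03225 + 0.049 = 0.08125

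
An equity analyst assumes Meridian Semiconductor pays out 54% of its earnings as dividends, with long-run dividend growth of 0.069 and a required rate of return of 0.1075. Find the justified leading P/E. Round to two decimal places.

14.03

Justified leading P/E = b/(r−g) = 0.54/(0.1075−0.069) = 14.0260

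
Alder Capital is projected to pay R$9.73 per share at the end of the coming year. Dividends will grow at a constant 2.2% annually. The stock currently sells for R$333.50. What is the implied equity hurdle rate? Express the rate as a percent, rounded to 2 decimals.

5.12%

Rearranging the constant-growth DDM: r = D₁/P₀ + g.
r = 9.7300 / 333.50 + 0.022 = 0.02918 + 0.022 = 0.05118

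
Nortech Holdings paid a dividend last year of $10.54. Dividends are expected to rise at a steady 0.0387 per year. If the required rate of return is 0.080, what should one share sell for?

Gordon growth model: P₀ = D₁/(r − g). D₁ = 10.54 × (1 + 0.0387) = 10.9479.
P₀ = 10.9479 / (0.08 − 0.0387) = 10.9479 / 0.0413 = 265.0823

$265.08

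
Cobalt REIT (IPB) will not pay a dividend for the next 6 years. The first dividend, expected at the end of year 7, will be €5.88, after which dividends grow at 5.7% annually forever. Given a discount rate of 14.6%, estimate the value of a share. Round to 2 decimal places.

€29.17

Deferred-dividend DDM. At t=6 the remaining stream is a growing perpetuity with first payment D_7 = 5.88.
V_6 = D_7/(r−g) = 5.88/(0.146−0.057) = 66.0674
P₀ = V_6/(1+r)^6 = 66.0674/(1+0.146)^6 = 29.1662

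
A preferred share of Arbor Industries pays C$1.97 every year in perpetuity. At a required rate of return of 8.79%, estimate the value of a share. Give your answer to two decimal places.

C$22.41

Zero-growth DDM (perpetuity): P₀ = D/r = 1.97 / 0.0879 = 22.4118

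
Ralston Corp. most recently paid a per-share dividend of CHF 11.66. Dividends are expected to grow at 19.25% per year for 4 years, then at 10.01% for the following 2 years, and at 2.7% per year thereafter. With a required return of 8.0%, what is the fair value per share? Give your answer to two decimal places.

Three-stage DDM. Project D₁…D_6; terminal Gordon value at t=6 with g = 0.027; discount at r = 0.08.
D_1 = 13.9045
D_2 = 16.5812
D_3 = 19.7731
D_4 = 23.5794
D_5 = 25.9397
D_6 = 28.5362
TV_6 = 29.3067/(0.08−0.027) = 552.9565
P₀ = Σ Dₜ/(1+r)ᵗ + TV_6/(1+r)^6 = 444.2115

CHF 444.21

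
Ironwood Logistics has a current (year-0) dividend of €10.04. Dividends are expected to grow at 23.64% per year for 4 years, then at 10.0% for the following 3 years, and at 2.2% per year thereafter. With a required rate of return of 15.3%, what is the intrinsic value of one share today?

€174.18

Three-stage DDM. Project D₁…D_7; terminal Gordon value at t=7 with g = 0.022; discount at r = 0.153.
D_1 = 12.4135
D_2 = 15.3480
D_3 = 18.9763
D_4 = 23.4623
D_5 = 25.8085
D_6 = 28.3893
D_7 = 31.2283
TV_7 = 31.9153/(0.153−0.022) = 243.6281
P₀ = Σ Dₜ/(1+r)ᵗ + TV_7/(1+r)^7 = 174.1766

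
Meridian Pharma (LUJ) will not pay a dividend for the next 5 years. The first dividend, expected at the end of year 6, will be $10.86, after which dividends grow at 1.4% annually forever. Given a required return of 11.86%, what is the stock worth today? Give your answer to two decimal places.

$59.28

Deferred-dividend DDM. At t=5 the remaining stream is a growing perpetuity with first payment D_6 = 10.86.
V_5 = D_6/(r−g) = 10.86/(0.1186−0.014) = 103.8241
P₀ = V_5/(1+r)^5 = 103.8241/(1+0.1186)^5 = 59.2822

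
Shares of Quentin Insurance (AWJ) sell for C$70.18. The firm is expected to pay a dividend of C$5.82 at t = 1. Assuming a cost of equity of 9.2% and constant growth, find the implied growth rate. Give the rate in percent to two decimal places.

From P₀ = D₁/(r − g), the implied growth is g = r − D₁/P₀.
g = 0.092 − 5.82/70.18 = 0.092 − 0.08293 = 0.00907

0.91%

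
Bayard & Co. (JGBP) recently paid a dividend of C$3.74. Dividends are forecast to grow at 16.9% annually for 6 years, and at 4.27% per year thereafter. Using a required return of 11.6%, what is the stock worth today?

Two-stage DDM. Project D₁…D_6 at 0.169, terminal growth 0.0427, discount at r = 0.116.
D_1 = 4.3721
D_2 = 5.1109
D_3 = 5.9747
D_4 = 6.9844
D_5 = 8.1648
D_6 = 9.5446
Terminal value at t=6: TV = D_7/(r−g) = 9.9522/(0.116−0.0427) = 135.7732
P₀ = 4.3721/(1+0.116)^1 + 5.1109/(1+0.116)^2 + 5.9747/(1+0.116)^3 + 6.9844/(1+0.116)^4 + 8.1648/(1+0.116)^5 + 9.5446/(1+0.116)^6 + 135.7732/(1+0.116)^6 = 96.7591

C$96.76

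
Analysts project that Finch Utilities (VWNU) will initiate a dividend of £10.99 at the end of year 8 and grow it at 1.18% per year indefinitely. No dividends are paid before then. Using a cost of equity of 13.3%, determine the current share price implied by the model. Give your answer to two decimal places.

Deferred-dividend DDM. At t=7 the remaining stream is a growing perpetuity with first payment D_8 = 10.99.
V_7 = D_8/(r−g) = 10.99/(0.133−0.0118) = 90.6766
P₀ = V_7/(1+r)^7 = 90.6766/(1+0.133)^7 = 37.8343

£37.83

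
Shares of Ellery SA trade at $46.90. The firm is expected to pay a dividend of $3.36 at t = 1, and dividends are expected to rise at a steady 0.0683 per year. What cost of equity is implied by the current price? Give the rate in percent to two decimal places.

Rearranging the constant-growth DDM: r = D₁/P₀ + g.
r = 3.3600 / 46.90 + 0.0683 = 0.07164 + 0.0683 = 0.13994

13.99%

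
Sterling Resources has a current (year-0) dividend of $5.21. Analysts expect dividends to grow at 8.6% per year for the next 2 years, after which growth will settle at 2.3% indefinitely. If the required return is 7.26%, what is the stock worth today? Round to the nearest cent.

$120.77

Two-stage DDM. Project D₁…D_2 at 0.086, terminal growth 0.023, discount at r = 0.0726.
D_1 = 5.6581
D_2 = 6.1447
Terminal value at t=2: TV = D_3/(r−g) = 6.2860/(0.0726−0.023) = 126.7335
P₀ = 5.6581/(1+0.0726)^1 + 6.1447/(1+0.0726)^2 + 126.7335/(1+0.0726)^2 = 120.7740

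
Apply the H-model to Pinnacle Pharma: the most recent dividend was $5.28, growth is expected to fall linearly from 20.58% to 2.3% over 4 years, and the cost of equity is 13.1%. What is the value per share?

$67.89

H-model: P₀ = D₀[(1+g_L) + H(g_S−g_L)]/(r−g_L), with H = 4/2 = 2.
P₀ = 5.28 × [(1+0.023) + 2×(0.2058−0.023)] / (0.131−0.023)
   = 5.28 × 1.3886 / 0.108 = 67.8871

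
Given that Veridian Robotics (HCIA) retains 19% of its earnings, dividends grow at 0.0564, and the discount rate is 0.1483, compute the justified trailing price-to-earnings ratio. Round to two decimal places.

Payout ratio b = 1 − 0.19 = 0.81.
Justified trailing P/E = b(1+g)/(r−g) = 0.81×(1+0.0564)/(0.1483−0.0564) = 9.3110

9.31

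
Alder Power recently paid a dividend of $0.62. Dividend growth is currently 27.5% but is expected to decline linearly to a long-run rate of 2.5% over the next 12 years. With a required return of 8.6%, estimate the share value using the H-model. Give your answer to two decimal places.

H-model: P₀ = D₀[(1+g_L) + H(g_S−g_L)]/(r−g_L), with H = 12/2 = 6.
P₀ = 0.62 × [(1+0.025) + 6×(0.275−0.025)] / (0.086−0.025)
   = 0.62 × 2.5250 / 0.061 = 25.6639

$25.66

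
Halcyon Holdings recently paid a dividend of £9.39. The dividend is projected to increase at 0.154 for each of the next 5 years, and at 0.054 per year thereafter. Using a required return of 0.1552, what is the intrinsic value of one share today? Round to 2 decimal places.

Two-stage DDM. Project D₁…D_5 at 0.154, terminal growth 0.054, discount at r = 0.1552.
D_1 = 10.8361
D_2 = 12.5048
D_3 = 14.4306
D_4 = 16.6529
D_5 = 19.2174
Terminal value at t=5: TV = D_6/(r−g) = 20.2551/(0.1552−0.054) = 200.1496
P₀ = 10.8361/(1+0.1552)^1 + 12.5048/(1+0.1552)^2 + 14.4306/(1+0.1552)^3 + 16.6529/(1+0.1552)^4 + 19.2174/(1+0.1552)^5 + 200.1496/(1+0.1552)^5 = 144.0940

£144.09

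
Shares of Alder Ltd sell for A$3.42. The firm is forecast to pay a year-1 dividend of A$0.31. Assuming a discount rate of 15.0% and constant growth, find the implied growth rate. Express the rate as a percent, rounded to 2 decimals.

From P₀ = D₁/(r − g), the implied growth is g = r − D₁/P₀.
g = 0.15 − 0.31/3.42 = 0.15 − 0.09064 = 0.05936

5.94%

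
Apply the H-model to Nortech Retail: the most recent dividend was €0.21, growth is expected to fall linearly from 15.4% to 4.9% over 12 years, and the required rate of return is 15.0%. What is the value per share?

H-model: P₀ = D₀[(1+g_L) + H(g_S−g_L)]/(r−g_L), with H = 12/2 = 6.
P₀ = 0.21 × [(1+0.049) + 6×(0.154−0.049)] / (0.15−0.049)
   = 0.21 × 1.6790 / 0.101 = 3.4910

€3.49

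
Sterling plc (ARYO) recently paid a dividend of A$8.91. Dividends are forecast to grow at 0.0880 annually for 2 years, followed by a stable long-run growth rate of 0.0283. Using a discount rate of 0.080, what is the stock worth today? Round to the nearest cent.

Two-stage DDM. Project D₁…D_2 at 0.088, terminal growth 0.0283, discount at r = 0.08.
D_1 = 9.6941
D_2 = 10.5472
Terminal value at t=2: TV = D_3/(r−g) = 10.8456/(0.08−0.0283) = 209.7803
P₀ = 9.6941/(1+0.08)^1 + 10.5472/(1+0.08)^2 + 209.7803/(1+0.08)^2 = 197.8713

A$197.87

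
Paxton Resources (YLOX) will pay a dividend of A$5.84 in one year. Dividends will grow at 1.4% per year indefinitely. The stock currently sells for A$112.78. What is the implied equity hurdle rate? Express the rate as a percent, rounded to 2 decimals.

6.58%

Rearranging the constant-growth DDM: r = D₁/P₀ + g.
r = 5.8400 / 112.78 + 0.014 = 0.05178 + 0.014 = 0.06578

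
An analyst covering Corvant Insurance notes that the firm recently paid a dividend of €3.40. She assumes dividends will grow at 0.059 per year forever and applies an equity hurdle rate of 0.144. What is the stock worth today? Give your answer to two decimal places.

Gordon growth model: P₀ = D₁/(r − g). D₁ = 3.40 × (1 + 0.059) = 3.6006.
P₀ = 3.6006 / (0.144 − 0.059) = 3.6006 / 0.085 = 42.3600

€42.36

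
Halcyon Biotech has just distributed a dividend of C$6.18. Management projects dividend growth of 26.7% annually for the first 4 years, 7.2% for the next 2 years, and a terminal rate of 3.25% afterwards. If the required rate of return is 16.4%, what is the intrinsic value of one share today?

C$103.82

Three-stage DDM. Project D₁…D_6; terminal Gordon value at t=6 with g = 0.0325; discount at r = 0.164.
D_1 = 7.8301
D_2 = 9.9207
D_3 = 12.5695
D_4 = 15.9256
D_5 = 17.0722
D_6 = 18.3014
TV_6 = 18.8962/(0.164−0.0325) = 143.6974
P₀ = Σ Dₜ/(1+r)ᵗ + TV_6/(1+r)^6 = 103.8158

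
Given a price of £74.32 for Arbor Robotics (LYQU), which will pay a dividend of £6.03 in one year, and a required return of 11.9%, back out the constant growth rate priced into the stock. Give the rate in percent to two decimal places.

3.79%

From P₀ = D₁/(r − g), the implied growth is g = r − D₁/P₀.
g = 0.119 − 6.03/74.32 = 0.119 − 0.08114 = 0.03786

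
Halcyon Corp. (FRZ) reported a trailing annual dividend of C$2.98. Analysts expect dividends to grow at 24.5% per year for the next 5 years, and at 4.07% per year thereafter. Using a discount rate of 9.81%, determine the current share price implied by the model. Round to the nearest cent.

C$123.28

Two-stage DDM. Project D₁…D_5 at 0.245, terminal growth 0.0407, discount at r = 0.0981.
D_1 = 3.7101
D_2 = 4.6191
D_3 = 5.7507
D_4 = 7.1597
D_5 = 8.9138
Terminal value at t=5: TV = D_6/(r−g) = 9.2766/(0.0981−0.0407) = 161.6131
P₀ = 3.7101/(1+0.0981)^1 + 4.6191/(1+0.0981)^2 + 5.7507/(1+0.0981)^3 + 7.1597/(1+0.0981)^4 + 8.9138/(1+0.0981)^5 + 161.6131/(1+0.0981)^5 = 123.2795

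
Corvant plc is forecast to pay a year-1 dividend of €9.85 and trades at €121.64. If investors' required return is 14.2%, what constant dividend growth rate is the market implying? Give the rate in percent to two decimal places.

From P₀ = D₁/(r − g), the implied growth is g = r − D₁/P₀.
g = 0.142 − 9.85/121.64 = 0.142 − 0.08098 = 0.06102

6.10%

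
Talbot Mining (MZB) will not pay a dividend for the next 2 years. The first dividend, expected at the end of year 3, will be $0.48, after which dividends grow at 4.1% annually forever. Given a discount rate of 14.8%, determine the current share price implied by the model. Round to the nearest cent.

$3.40

Deferred-dividend DDM. At t=2 the remaining stream is a growing perpetuity with first payment D_3 = 0.48.
V_2 = D_3/(r−g) = 0.48/(0.148−0.041) = 4.4860
P₀ = V_2/(1+r)^2 = 4.4860/(1+0.148)^2 = 3.4039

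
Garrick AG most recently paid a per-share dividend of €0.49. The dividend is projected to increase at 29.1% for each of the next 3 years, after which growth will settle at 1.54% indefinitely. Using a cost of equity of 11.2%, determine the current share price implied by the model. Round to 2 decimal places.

€10.06

Two-stage DDM. Project D₁…D_3 at 0.291, terminal growth 0.0154, discount at r = 0.112.
D_1 = 0.6326
D_2 = 0.8167
D_3 = 1.0543
Terminal value at t=3: TV = D_4/(r−g) = 1.0706/(0.112−0.0154) = 11.0824
P₀ = 0.6326/(1+0.112)^1 + 0.8167/(1+0.112)^2 + 1.0543/(1+0.112)^3 + 11.0824/(1+0.112)^3 = 10.0558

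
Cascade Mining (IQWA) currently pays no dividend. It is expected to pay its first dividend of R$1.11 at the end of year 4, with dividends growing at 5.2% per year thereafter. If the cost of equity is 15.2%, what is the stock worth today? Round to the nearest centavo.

R$7.26

Deferred-dividend DDM. At t=3 the remaining stream is a growing perpetuity with first payment D_4 = 1.11.
V_3 = D_4/(r−g) = 1.11/(0.152−0.052) = 11.1000
P₀ = V_3/(1+r)^3 = 11.1000/(1+0.152)^3 = 7.2605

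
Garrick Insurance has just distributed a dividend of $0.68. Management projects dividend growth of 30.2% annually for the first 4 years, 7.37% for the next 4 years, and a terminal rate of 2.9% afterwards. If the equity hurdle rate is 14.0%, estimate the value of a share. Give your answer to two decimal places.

Three-stage DDM. Project D₁…D_8; terminal Gordon value at t=8 with g = 0.029; discount at r = 0.14.
D_1 = 0.8854
D_2 = 1.1527
D_3 = 1.5009
D_4 = 1.9541
D_5 = 2.0981
D_6 = 2.2528
D_7 = 2.4188
D_8 = 2.5971
TV_8 = 2.6724/(0.14−0.029) = 24.0756
P₀ = Σ Dₜ/(1+r)ᵗ + TV_8/(1+r)^8 = 16.2667

$16.27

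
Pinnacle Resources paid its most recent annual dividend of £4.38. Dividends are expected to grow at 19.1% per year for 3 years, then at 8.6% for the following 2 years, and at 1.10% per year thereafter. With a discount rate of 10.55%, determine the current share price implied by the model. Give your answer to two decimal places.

£82.49

Three-stage DDM. Project D₁…D_5; terminal Gordon value at t=5 with g = 0.011; discount at r = 0.1055.
D_1 = 5.2166
D_2 = 6.2129
D_3 = 7.3996
D_4 = 8.0360
D_5 = 8.7271
TV_5 = 8.8231/(0.1055−0.011) = 93.3659
P₀ = Σ Dₜ/(1+r)ᵗ + TV_5/(1+r)^5 = 82.4900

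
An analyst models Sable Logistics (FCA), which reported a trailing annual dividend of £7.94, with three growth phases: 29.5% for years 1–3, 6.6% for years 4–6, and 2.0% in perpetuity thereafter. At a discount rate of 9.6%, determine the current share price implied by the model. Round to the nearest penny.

£232.49

Three-stage DDM. Project D₁…D_6; terminal Gordon value at t=6 with g = 0.02; discount at r = 0.096.
D_1 = 10.2823
D_2 = 13.3156
D_3 = 17.2437
D_4 = 18.3818
D_5 = 19.5950
D_6 = 20.8882
TV_6 = 21.3060/(0.096−0.02) = 280.3419
P₀ = Σ Dₜ/(1+r)ᵗ + TV_6/(1+r)^6 = 232.4885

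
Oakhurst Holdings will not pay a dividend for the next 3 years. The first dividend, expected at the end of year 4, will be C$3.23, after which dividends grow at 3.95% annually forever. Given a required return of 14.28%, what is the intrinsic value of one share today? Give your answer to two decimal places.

C$20.95

Deferred-dividend DDM. At t=3 the remaining stream is a growing perpetuity with first payment D_4 = 3.23.
V_3 = D_4/(r−g) = 3.23/(0.1428−0.0395) = 31.2682
P₀ = V_3/(1+r)^3 = 31.2682/(1+0.1428)^3 = 20.9504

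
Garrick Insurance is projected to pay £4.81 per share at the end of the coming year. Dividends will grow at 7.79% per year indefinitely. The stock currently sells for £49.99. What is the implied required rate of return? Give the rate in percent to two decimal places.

Rearranging the constant-growth DDM: r = D₁/P₀ + g.
r = 4.8100 / 49.99 + 0.0779 = 0.09622 + 0.0779 = 0.17412

17.41%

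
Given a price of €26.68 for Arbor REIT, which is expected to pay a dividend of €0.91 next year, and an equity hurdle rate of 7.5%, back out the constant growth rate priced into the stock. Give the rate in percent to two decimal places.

4.09%

From P₀ = D₁/(r − g), the implied growth is g = r − D₁/P₀.
g = 0.075 − 0.91/26.68 = 0.075 − 0.03411 = 0.04089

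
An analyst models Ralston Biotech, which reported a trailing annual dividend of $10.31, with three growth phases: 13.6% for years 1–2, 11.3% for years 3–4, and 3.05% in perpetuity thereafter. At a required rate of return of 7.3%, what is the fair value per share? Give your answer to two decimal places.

$348.38

Three-stage DDM. Project D₁…D_4; terminal Gordon value at t=4 with g = 0.0305; discount at r = 0.073.
D_1 = 11.7122
D_2 = 13.3050
D_3 = 14.8085
D_4 = 16.4818
TV_4 = 16.9845/(0.073−0.0305) = 399.6361
P₀ = Σ Dₜ/(1+r)ᵗ + TV_4/(1+r)^4 = 348.3776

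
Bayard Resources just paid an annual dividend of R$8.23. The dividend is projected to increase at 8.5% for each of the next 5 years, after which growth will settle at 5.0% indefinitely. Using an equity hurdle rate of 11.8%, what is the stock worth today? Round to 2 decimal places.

Two-stage DDM. Project D₁…D_5 at 0.085, terminal growth 0.05, discount at r = 0.118.
D_1 = 8.9296
D_2 = 9.6886
D_3 = 10.5121
D_4 = 11.4056
D_5 = 12.3751
Terminal value at t=5: TV = D_6/(r−g) = 12.9938/(0.118−0.05) = 191.0860
P₀ = 8.9296/(1+0.118)^1 + 9.6886/(1+0.118)^2 + 10.5121/(1+0.118)^3 + 11.4056/(1+0.118)^4 + 12.3751/(1+0.118)^5 + 191.0860/(1+0.118)^5 = 147.0470

R$147.05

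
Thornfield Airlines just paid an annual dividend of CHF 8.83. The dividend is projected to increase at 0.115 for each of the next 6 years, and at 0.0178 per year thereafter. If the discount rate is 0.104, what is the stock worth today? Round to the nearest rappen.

Two-stage DDM. Project D₁…D_6 at 0.115, terminal growth 0.0178, discount at r = 0.104.
D_1 = 9.8454
D_2 = 10.9777
D_3 = 12.2401
D_4 = 13.6477
D_5 = 15.2172
D_6 = 16.9672
Terminal value at t=6: TV = D_7/(r−g) = 17.2692/(0.104−0.0178) = 200.3388
P₀ = 9.8454/(1+0.104)^1 + 10.9777/(1+0.104)^2 + 12.2401/(1+0.104)^3 + 13.6477/(1+0.104)^4 + 15.2172/(1+0.104)^5 + 16.9672/(1+0.104)^6 + 200.3388/(1+0.104)^6 = 165.5084

CHF 165.51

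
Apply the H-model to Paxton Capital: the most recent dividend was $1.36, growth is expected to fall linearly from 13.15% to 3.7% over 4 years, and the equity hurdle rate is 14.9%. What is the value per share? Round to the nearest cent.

$14.89

H-model: P₀ = D₀[(1+g_L) + H(g_S−g_L)]/(r−g_L), with H = 4/2 = 2.
P₀ = 1.36 × [(1+0.037) + 2×(0.1315−0.037)] / (0.149−0.037)
   = 1.36 × 1.2260 / 0.112 = 14.8871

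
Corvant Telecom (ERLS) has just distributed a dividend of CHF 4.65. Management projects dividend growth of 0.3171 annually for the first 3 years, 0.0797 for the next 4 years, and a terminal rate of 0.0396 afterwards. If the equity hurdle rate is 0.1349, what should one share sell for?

Three-stage DDM. Project D₁…D_7; terminal Gordon value at t=7 with g = 0.0396; discount at r = 0.1349.
D_1 = 6.1245
D_2 = 8.0666
D_3 = 10.6245
D_4 = 11.4713
D_5 = 12.3856
D_6 = 13.3727
D_7 = 14.4385
TV_7 = 15.0102/(0.1349−0.0396) = 157.5052
P₀ = Σ Dₜ/(1+r)ᵗ + TV_7/(1+r)^7 = 109.5857

CHF 109.59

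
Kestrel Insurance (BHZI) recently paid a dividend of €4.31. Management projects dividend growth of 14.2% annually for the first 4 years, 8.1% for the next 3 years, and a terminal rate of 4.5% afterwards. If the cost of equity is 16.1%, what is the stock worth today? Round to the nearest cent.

Three-stage DDM. Project D₁…D_7; terminal Gordon value at t=7 with g = 0.045; discount at r = 0.161.
D_1 = 4.9220
D_2 = 5.6209
D_3 = 6.4191
D_4 = 7.3306
D_5 = 7.9244
D_6 = 8.5663
D_7 = 9.2602
TV_7 = 9.6769/(0.161−0.045) = 83.4213
P₀ = Σ Dₜ/(1+r)ᵗ + TV_7/(1+r)^7 = 56.3969

€56.40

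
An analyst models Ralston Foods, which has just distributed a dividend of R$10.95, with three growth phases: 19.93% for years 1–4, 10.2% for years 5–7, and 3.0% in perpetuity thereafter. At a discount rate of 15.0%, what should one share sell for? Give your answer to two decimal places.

Three-stage DDM. Project D₁…D_7; terminal Gordon value at t=7 with g = 0.03; discount at r = 0.15.
D_1 = 13.1323
D_2 = 15.7496
D_3 = 18.8885
D_4 = 22.6530
D_5 = 24.9636
D_6 = 27.5099
D_7 = 30.3159
TV_7 = 31.2254/(0.15−0.03) = 260.2113
P₀ = Σ Dₜ/(1+r)ᵗ + TV_7/(1+r)^7 = 182.2243

R$182.22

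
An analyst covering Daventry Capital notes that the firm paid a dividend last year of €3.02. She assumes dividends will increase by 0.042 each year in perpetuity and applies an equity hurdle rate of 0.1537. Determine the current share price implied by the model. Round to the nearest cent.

€28.17

Gordon growth model: P₀ = D₁/(r − g). D₁ = 3.02 × (1 + 0.042) = 3.1468.
P₀ = 3.1468 / (0.1537 − 0.042) = 3.1468 / 0.1117 = 28.1722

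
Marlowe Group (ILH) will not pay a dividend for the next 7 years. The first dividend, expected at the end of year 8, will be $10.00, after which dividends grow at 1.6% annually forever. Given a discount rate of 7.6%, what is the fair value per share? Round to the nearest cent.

$99.81

Deferred-dividend DDM. At t=7 the remaining stream is a growing perpetuity with first payment D_8 = 10.00.
V_7 = D_8/(r−g) = 10.00/(0.076−0.016) = 166.6667
P₀ = V_7/(1+r)^7 = 166.6667/(1+0.076)^7 = 99.8074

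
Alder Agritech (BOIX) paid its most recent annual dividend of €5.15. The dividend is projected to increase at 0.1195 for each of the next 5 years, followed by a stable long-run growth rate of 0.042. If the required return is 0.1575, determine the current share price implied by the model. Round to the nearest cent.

€62.64

Two-stage DDM. Project D₁…D_5 at 0.1195, terminal growth 0.042, discount at r = 0.1575.
D_1 = 5.7654
D_2 = 6.4544
D_3 = 7.2257
D_4 = 8.0892
D_5 = 9.0558
Terminal value at t=5: TV = D_6/(r−g) = 9.4362/(0.1575−0.042) = 81.6984
P₀ = 5.7654/(1+0.1575)^1 + 6.4544/(1+0.1575)^2 + 7.2257/(1+0.1575)^3 + 8.0892/(1+0.1575)^4 + 9.0558/(1+0.1575)^5 + 81.6984/(1+0.1575)^5 = 62.6418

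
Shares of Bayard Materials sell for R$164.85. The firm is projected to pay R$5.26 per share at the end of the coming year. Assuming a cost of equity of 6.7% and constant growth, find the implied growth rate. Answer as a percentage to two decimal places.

3.51%

From P₀ = D₁/(r − g), the implied growth is g = r − D₁/P₀.
g = 0.067 − 5.26/164.85 = 0.067 − 0.03191 = 0.03509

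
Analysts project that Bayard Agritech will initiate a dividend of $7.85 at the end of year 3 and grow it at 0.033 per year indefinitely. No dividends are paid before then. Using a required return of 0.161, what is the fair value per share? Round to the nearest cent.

Deferred-dividend DDM. At t=2 the remaining stream is a growing perpetuity with first payment D_3 = 7.85.
V_2 = D_3/(r−g) = 7.85/(0.161−0.033) = 61.3281
P₀ = V_2/(1+r)^2 = 61.3281/(1+0.161)^2 = 45.4983

$45.50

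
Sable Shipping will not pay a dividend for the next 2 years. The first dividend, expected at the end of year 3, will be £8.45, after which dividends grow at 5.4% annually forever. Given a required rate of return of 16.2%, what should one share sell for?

Deferred-dividend DDM. At t=2 the remaining stream is a growing perpetuity with first payment D_3 = 8.45.
V_2 = D_3/(r−g) = 8.45/(0.162−0.054) = 78.2407
P₀ = V_2/(1+r)^2 = 78.2407/(1+0.162)^2 = 57.9456

£57.95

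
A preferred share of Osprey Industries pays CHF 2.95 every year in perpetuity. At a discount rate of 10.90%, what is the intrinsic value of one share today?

CHF 27.06

Zero-growth DDM (perpetuity): P₀ = D/r = 2.95 / 0.109 = 27.0642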